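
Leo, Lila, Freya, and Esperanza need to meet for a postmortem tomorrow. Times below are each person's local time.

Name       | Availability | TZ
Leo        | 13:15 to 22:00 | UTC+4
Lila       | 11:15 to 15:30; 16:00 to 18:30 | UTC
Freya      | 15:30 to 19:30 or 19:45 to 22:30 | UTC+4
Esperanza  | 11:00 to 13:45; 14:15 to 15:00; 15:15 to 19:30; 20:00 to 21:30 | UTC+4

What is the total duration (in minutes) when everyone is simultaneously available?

330

Leo in UTC: 09:15-18:00 (subtract 4h to convert from UTC+4).
Lila in UTC: 11:15-15:30, 16:00-18:30.
Freya in UTC: 11:30-15:30, 15:45-18:30 (subtract 4h to convert from UTC+4).
Esperanza in UTC: 07:00-09:45, 10:15-11:00, 11:15-15:30, 16:00-17:30 (subtract 4h to convert from UTC+4).
Leo ∩ Lila: 11:15-15:30, 16:00-18:00.
Leo ∩ Lila ∩ Freya: 11:30-15:30, 16:00-18:00.
Leo ∩ Lila ∩ Freya ∩ Esperanza: 11:30-15:30, 16:00-17:30.
Summing the common windows: 240 + 90 = 330 minutes.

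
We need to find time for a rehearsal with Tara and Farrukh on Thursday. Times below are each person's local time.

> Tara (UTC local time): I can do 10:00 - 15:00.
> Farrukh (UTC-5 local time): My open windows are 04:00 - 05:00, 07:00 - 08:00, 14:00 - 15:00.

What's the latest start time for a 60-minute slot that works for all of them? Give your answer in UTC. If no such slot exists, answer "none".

Tara in UTC: 10:00-15:00.
Farrukh in UTC: 09:00-10:00, 12:00-13:00, 19:00-20:00 (add 5h to convert from UTC-5).
Tara ∩ Farrukh: 12:00-13:00.
Those are the intersection windows.
The last common window of at least 60 minutes is 12:00-13:00; a 60-minute meeting can start as late as 12:00 and still end by 13:00.

12:00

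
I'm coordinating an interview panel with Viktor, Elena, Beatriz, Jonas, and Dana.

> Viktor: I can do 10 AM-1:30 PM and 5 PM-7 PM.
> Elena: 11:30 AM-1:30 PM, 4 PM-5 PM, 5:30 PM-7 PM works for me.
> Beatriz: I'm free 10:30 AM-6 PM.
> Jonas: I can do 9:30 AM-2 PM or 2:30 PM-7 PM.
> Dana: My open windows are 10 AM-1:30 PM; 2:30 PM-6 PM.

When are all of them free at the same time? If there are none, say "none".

Viktor ∩ Elena: 11:30-13:30, 17:30-19:00.
Viktor ∩ Elena ∩ Beatriz: 11:30-13:30, 17:30-18:00.
Viktor ∩ Elena ∩ Beatriz ∩ Jonas: 11:30-13:30, 17:30-18:00.
Viktor ∩ Elena ∩ Beatriz ∩ Jonas ∩ Dana: 11:30-13:30, 17:30-18:00.

11:30-13:30, 17:30-18:00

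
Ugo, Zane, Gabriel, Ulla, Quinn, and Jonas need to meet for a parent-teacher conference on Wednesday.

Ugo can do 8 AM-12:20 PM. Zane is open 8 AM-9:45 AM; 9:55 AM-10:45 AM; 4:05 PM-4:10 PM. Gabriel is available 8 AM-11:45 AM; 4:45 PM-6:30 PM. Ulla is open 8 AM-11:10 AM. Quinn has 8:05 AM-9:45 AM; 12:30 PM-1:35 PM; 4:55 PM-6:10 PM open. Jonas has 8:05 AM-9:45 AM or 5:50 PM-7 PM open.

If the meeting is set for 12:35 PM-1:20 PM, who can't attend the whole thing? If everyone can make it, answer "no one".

Ugo: not fully free for 12:35-13:20. Zane: not fully free for 12:35-13:20. Gabriel: not fully free for 12:35-13:20. Ulla: not fully free for 12:35-13:20. Quinn: free for 12:35-13:20. Jonas: not fully free for 12:35-13:20.

Gabriel, Jonas, Ugo, Ulla, Zane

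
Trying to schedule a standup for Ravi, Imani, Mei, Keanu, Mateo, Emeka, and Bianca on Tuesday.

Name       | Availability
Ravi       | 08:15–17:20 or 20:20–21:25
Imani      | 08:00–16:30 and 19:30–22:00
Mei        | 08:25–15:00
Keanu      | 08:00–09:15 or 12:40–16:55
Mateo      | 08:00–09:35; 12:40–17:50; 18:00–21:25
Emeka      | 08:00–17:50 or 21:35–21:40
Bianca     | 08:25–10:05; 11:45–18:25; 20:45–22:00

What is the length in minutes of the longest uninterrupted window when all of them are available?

Ravi ∩ Imani: 08:15-16:30, 20:20-21:25.
Ravi ∩ Imani ∩ Mei: 08:25-15:00.
Ravi ∩ Imani ∩ Mei ∩ Keanu: 08:25-09:15, 12:40-15:00.
Ravi ∩ Imani ∩ Mei ∩ Keanu ∩ Mateo: 08:25-09:15, 12:40-15:00.
Ravi ∩ Imani ∩ Mei ∩ Keanu ∩ Mateo ∩ Emeka: 08:25-09:15, 12:40-15:00.
Ravi ∩ Imani ∩ Mei ∩ Keanu ∩ Mateo ∩ Emeka ∩ Bianca: 08:25-09:15, 12:40-15:00.
The longest is 12:40-15:00 at 140 minutes.

140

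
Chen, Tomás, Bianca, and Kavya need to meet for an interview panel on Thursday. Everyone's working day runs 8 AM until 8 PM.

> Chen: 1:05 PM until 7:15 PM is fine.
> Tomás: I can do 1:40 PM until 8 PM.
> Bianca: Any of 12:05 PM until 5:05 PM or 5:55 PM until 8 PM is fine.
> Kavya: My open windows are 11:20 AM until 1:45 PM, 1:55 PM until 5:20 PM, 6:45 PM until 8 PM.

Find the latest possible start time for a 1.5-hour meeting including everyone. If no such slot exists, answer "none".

15:35

Chen ∩ Tomás: 13:40-19:15.
Chen ∩ Tomás ∩ Bianca: 13:40-17:05, 17:55-19:15.
Chen ∩ Tomás ∩ Bianca ∩ Kavya: 13:40-13:45, 13:55-17:05, 18:45-19:15.
The last common window of at least 90 minutes is 13:55-17:05; a 90-minute meeting can start as late as 15:35 and still end by 17:05.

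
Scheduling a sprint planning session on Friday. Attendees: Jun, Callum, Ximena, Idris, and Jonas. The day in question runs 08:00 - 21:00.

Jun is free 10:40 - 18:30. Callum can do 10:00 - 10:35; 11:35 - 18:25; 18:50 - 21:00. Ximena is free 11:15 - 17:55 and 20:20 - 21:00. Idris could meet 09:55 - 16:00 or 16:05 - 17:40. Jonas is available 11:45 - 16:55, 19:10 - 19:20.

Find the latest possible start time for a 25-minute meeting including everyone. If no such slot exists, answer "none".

Jun ∩ Callum: 11:35-18:25.
Jun ∩ Callum ∩ Ximena: 11:35-17:55.
Jun ∩ Callum ∩ Ximena ∩ Idris: 11:35-16:00, 16:05-17:40.
Jun ∩ Callum ∩ Ximena ∩ Idris ∩ Jonas: 11:45-16:00, 16:05-16:55.
The last common window of at least 25 minutes is 16:05-16:55; a 25-minute meeting can start as late as 16:30 and still end by 16:55.

16:30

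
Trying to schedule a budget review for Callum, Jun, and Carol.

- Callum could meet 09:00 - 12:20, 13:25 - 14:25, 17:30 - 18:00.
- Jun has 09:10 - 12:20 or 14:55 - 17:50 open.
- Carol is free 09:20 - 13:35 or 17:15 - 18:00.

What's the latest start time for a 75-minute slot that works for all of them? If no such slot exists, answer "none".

11:05

Callum ∩ Jun: 09:10-12:20, 17:30-17:50.
Callum ∩ Jun ∩ Carol: 09:20-12:20, 17:30-17:50.
Those are the intersection windows.
The last common window of at least 75 minutes is 09:20-12:20; a 75-minute meeting can start as late as 11:05 and still end by 12:20.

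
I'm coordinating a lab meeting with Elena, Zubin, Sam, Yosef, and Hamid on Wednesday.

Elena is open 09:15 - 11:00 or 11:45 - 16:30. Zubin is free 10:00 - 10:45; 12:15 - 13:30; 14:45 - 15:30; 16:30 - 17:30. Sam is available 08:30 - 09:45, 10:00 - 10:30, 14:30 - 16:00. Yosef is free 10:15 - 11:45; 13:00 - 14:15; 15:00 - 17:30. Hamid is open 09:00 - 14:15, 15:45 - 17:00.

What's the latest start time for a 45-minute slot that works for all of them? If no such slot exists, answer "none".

Elena ∩ Zubin: 10:00-10:45, 12:15-13:30, 14:45-15:30.
Elena ∩ Zubin ∩ Sam: 10:00-10:30, 14:45-15:30.
Elena ∩ Zubin ∩ Sam ∩ Yosef: 10:15-10:30, 15:00-15:30.
Elena ∩ Zubin ∩ Sam ∩ Yosef ∩ Hamid: 10:15-10:30.
Those are the intersection windows.
No common window is at least 45 minutes long.

none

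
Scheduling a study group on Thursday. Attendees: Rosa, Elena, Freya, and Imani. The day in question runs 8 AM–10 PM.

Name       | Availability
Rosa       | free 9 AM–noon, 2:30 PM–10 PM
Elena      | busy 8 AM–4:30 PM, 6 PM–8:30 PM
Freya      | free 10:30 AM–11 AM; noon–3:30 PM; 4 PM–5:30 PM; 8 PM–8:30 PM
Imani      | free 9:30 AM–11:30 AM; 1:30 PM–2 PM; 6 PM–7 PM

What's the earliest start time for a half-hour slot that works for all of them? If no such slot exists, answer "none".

Rosa free: 09:00-12:00, 14:30-22:00.
Elena free: 16:30-18:00, 20:30-22:00 (invert busy blocks within the working day).
Freya free: 10:30-11:00, 12:00-15:30, 16:00-17:30, 20:00-20:30.
Imani free: 09:30-11:30, 13:30-14:00, 18:00-19:00.
Rosa ∩ Elena: 16:30-18:00, 20:30-22:00.
Rosa ∩ Elena ∩ Freya: 16:30-17:30.
Rosa ∩ Elena ∩ Freya ∩ Imani: ∅.
There is no time when everyone is free.
No common window is at least 30 minutes long.

none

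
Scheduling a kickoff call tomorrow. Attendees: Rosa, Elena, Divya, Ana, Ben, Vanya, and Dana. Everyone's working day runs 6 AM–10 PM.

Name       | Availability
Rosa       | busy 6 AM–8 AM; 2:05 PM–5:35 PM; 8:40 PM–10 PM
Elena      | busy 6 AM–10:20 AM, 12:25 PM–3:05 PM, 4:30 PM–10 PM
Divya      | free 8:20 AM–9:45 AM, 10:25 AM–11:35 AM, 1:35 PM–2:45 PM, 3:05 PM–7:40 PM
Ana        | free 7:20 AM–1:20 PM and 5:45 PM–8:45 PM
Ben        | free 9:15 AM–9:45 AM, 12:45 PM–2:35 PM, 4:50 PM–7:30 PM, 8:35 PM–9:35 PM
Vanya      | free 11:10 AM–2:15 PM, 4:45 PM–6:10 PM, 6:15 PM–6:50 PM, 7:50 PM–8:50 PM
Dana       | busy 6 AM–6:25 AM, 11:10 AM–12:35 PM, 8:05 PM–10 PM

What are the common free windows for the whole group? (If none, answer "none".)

none

Rosa free: 08:00-14:05, 17:35-20:40 (invert busy blocks within the working day).
Elena free: 10:20-12:25, 15:05-16:30 (invert busy blocks within the working day).
Divya free: 08:20-09:45, 10:25-11:35, 13:35-14:45, 15:05-19:40.
Ana free: 07:20-13:20, 17:45-20:45.
Ben free: 09:15-09:45, 12:45-14:35, 16:50-19:30, 20:35-21:35.
Vanya free: 11:10-14:15, 16:45-18:10, 18:15-18:50, 19:50-20:50.
Dana free: 06:25-11:10, 12:35-20:05 (invert busy blocks within the working day).
Rosa ∩ Elena: 10:20-12:25.
Rosa ∩ Elena ∩ Divya: 10:25-11:35.
Rosa ∩ Elena ∩ Divya ∩ Ana: 10:25-11:35.
Rosa ∩ Elena ∩ Divya ∩ Ana ∩ Ben: ∅.
Rosa ∩ Elena ∩ Divya ∩ Ana ∩ Ben ∩ Vanya: ∅.
Rosa ∩ Elena ∩ Divya ∩ Ana ∩ Ben ∩ Vanya ∩ Dana: ∅.
There is no time when everyone is free.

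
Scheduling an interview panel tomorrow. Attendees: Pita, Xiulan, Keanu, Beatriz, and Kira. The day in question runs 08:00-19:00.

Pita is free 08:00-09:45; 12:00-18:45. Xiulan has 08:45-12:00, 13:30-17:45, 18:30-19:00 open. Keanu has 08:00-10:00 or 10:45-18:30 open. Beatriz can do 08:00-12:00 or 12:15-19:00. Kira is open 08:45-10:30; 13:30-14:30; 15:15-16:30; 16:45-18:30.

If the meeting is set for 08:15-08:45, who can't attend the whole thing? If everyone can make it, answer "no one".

Kira, Xiulan

Pita: free for 08:15-08:45. Xiulan: not fully free for 08:15-08:45. Keanu: free for 08:15-08:45. Beatriz: free for 08:15-08:45. Kira: not fully free for 08:15-08:45.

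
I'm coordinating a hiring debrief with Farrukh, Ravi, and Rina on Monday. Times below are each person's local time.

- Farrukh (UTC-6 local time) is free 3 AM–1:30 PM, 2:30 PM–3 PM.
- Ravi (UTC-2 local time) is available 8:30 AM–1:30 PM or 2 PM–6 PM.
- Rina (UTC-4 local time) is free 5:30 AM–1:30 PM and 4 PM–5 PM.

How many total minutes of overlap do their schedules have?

Farrukh in UTC: 09:00-19:30, 20:30-21:00 (add 6h to convert from UTC-6).
Ravi in UTC: 10:30-15:30, 16:00-20:00 (add 2h to convert from UTC-2).
Rina in UTC: 09:30-17:30, 20:00-21:00 (add 4h to convert from UTC-4).
Farrukh ∩ Ravi: 10:30-15:30, 16:00-19:30.
Farrukh ∩ Ravi ∩ Rina: 10:30-15:30, 16:00-17:30.
Summing the common windows: 300 + 90 = 390 minutes.

390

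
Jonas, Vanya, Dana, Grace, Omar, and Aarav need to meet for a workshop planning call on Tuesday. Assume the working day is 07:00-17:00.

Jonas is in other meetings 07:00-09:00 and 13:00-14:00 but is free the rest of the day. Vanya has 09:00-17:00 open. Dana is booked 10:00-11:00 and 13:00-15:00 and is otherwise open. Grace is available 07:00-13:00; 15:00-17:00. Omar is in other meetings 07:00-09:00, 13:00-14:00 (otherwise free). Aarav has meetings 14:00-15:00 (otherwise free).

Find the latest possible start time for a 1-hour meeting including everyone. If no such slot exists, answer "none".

16:00

Jonas free: 09:00-13:00, 14:00-17:00 (invert busy blocks within the working day).
Vanya free: 09:00-17:00.
Dana free: 07:00-10:00, 11:00-13:00, 15:00-17:00 (invert busy blocks within the working day).
Grace free: 07:00-13:00, 15:00-17:00.
Omar free: 09:00-13:00, 14:00-17:00 (invert busy blocks within the working day).
Aarav free: 07:00-14:00, 15:00-17:00 (invert busy blocks within the working day).
Jonas ∩ Vanya: 09:00-13:00, 14:00-17:00.
Jonas ∩ Vanya ∩ Dana: 09:00-10:00, 11:00-13:00, 15:00-17:00.
Jonas ∩ Vanya ∩ Dana ∩ Grace: 09:00-10:00, 11:00-13:00, 15:00-17:00.
Jonas ∩ Vanya ∩ Dana ∩ Grace ∩ Omar: 09:00-10:00, 11:00-13:00, 15:00-17:00.
Jonas ∩ Vanya ∩ Dana ∩ Grace ∩ Omar ∩ Aarav: 09:00-10:00, 11:00-13:00, 15:00-17:00.
Those are the intersection windows.
The last common window of at least 60 minutes is 15:00-17:00; a 60-minute meeting can start as late as 16:00 and still end by 17:00.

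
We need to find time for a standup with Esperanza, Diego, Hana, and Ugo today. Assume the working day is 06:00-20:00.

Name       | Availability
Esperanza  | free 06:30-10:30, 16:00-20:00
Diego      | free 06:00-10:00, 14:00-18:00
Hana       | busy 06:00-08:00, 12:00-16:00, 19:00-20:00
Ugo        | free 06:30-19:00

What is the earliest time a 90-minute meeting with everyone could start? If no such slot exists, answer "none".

08:00

Esperanza free: 06:30-10:30, 16:00-20:00.
Diego free: 06:00-10:00, 14:00-18:00.
Hana free: 08:00-12:00, 16:00-19:00 (invert busy blocks within the working day).
Ugo free: 06:30-19:00.
Esperanza ∩ Diego: 06:30-10:00, 16:00-18:00.
Esperanza ∩ Diego ∩ Hana: 08:00-10:00, 16:00-18:00.
Esperanza ∩ Diego ∩ Hana ∩ Ugo: 08:00-10:00, 16:00-18:00.
The first common window of at least 90 minutes is 08:00-10:00, so the earliest start is 08:00.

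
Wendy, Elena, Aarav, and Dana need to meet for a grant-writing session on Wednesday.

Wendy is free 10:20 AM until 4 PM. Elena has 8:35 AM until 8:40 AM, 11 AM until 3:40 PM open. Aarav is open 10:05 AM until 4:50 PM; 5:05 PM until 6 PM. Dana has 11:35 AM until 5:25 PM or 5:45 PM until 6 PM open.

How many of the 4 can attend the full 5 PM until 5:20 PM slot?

1

Dana can make the full 17:00-17:20 slot — that's 1.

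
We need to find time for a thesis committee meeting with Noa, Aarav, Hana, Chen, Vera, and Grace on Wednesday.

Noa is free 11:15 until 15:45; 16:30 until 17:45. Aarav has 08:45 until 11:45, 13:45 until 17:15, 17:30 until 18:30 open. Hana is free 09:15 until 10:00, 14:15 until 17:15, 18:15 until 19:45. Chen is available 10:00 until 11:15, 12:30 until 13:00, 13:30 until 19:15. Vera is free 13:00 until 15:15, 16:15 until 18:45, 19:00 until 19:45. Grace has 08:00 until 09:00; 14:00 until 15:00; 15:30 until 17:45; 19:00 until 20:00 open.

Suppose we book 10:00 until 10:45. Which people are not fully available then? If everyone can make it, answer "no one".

Noa: not fully free for 10:00-10:45. Aarav: free for 10:00-10:45. Hana: not fully free for 10:00-10:45. Chen: free for 10:00-10:45. Vera: not fully free for 10:00-10:45. Grace: not fully free for 10:00-10:45.

Grace, Hana, Noa, Vera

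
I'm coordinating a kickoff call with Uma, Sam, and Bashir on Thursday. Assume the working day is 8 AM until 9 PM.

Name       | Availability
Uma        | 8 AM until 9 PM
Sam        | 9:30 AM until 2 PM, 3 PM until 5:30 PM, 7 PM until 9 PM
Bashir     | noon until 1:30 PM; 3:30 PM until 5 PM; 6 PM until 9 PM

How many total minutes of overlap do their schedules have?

300

Uma ∩ Sam: 09:30-14:00, 15:00-17:30, 19:00-21:00.
Uma ∩ Sam ∩ Bashir: 12:00-13:30, 15:30-17:00, 19:00-21:00.
Summing the common windows: 90 + 90 + 120 = 300 minutes.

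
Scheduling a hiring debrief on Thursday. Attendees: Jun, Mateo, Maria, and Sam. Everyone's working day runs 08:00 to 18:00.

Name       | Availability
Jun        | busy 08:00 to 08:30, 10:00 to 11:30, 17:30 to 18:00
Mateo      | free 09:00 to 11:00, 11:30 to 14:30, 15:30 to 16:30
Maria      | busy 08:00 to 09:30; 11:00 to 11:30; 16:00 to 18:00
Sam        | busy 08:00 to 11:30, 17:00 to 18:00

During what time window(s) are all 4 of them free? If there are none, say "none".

11:30-14:30, 15:30-16:00

Jun free: 08:30-10:00, 11:30-17:30 (invert busy blocks within the working day).
Mateo free: 09:00-11:00, 11:30-14:30, 15:30-16:30.
Maria free: 09:30-11:00, 11:30-16:00 (invert busy blocks within the working day).
Sam free: 11:30-17:00 (invert busy blocks within the working day).
Jun ∩ Mateo: 09:00-10:00, 11:30-14:30, 15:30-16:30.
Jun ∩ Mateo ∩ Maria: 09:30-10:00, 11:30-14:30, 15:30-16:00.
Jun ∩ Mateo ∩ Maria ∩ Sam: 11:30-14:30, 15:30-16:00.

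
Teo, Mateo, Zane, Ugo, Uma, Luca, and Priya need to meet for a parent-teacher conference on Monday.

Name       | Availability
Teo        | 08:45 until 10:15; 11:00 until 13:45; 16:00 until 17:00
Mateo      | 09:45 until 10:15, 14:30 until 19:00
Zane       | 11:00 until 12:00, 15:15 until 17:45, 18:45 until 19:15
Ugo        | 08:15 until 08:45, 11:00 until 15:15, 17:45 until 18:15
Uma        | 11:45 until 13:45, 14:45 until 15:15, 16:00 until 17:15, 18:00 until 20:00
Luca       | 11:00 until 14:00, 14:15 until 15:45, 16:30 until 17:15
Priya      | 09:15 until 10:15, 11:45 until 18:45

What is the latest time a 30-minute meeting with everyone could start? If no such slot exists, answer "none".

Teo ∩ Mateo: 09:45-10:15, 16:00-17:00.
Teo ∩ Mateo ∩ Zane: 16:00-17:00.
Teo ∩ Mateo ∩ Zane ∩ Ugo: ∅.
Teo ∩ Mateo ∩ Zane ∩ Ugo ∩ Uma: ∅.
Teo ∩ Mateo ∩ Zane ∩ Ugo ∩ Uma ∩ Luca: ∅.
Teo ∩ Mateo ∩ Zane ∩ Ugo ∩ Uma ∩ Luca ∩ Priya: ∅.
There is no time when everyone is free.
No common window is at least 30 minutes long.

none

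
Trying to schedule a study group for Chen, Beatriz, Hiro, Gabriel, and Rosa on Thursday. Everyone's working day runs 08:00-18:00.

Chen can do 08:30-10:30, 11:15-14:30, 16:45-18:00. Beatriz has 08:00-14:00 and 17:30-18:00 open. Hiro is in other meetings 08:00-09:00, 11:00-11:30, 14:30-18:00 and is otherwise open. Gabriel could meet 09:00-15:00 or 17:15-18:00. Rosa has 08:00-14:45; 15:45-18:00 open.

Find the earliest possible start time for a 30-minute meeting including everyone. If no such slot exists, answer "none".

09:00

Chen free: 08:30-10:30, 11:15-14:30, 16:45-18:00.
Beatriz free: 08:00-14:00, 17:30-18:00.
Hiro free: 09:00-11:00, 11:30-14:30 (invert busy blocks within the working day).
Gabriel free: 09:00-15:00, 17:15-18:00.
Rosa free: 08:00-14:45, 15:45-18:00.
Chen ∩ Beatriz: 08:30-10:30, 11:15-14:00, 17:30-18:00.
Chen ∩ Beatriz ∩ Hiro: 09:00-10:30, 11:30-14:00.
Chen ∩ Beatriz ∩ Hiro ∩ Gabriel: 09:00-10:30, 11:30-14:00.
Chen ∩ Beatriz ∩ Hiro ∩ Gabriel ∩ Rosa: 09:00-10:30, 11:30-14:00.
The first common window of at least 30 minutes is 09:00-10:30, so the earliest start is 09:00.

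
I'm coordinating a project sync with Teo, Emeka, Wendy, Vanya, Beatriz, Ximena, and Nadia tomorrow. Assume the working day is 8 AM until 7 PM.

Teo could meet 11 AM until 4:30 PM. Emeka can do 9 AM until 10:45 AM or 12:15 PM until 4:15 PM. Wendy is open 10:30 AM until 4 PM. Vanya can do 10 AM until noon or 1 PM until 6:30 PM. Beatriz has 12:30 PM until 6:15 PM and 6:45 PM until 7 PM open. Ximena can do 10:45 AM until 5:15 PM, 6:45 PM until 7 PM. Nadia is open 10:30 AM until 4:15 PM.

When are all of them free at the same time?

13:00-16:00

Teo ∩ Emeka: 12:15-16:15.
Teo ∩ Emeka ∩ Wendy: 12:15-16:00.
Teo ∩ Emeka ∩ Wendy ∩ Vanya: 13:00-16:00.
Teo ∩ Emeka ∩ Wendy ∩ Vanya ∩ Beatriz: 13:00-16:00.
Teo ∩ Emeka ∩ Wendy ∩ Vanya ∩ Beatriz ∩ Ximena: 13:00-16:00.
Teo ∩ Emeka ∩ Wendy ∩ Vanya ∩ Beatriz ∩ Ximena ∩ Nadia: 13:00-16:00.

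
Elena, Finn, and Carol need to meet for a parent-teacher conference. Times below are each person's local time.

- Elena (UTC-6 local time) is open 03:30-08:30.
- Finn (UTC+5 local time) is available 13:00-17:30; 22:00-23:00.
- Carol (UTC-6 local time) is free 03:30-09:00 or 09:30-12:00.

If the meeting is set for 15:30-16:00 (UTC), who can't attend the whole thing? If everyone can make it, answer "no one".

Elena in UTC: 09:30-14:30 (add 6h to convert from UTC-6).
Finn in UTC: 08:00-12:30, 17:00-18:00 (subtract 5h to convert from UTC+5).
Carol in UTC: 09:30-15:00, 15:30-18:00 (add 6h to convert from UTC-6).
Elena: not fully free for 15:30-16:00. Finn: not fully free for 15:30-16:00. Carol: free for 15:30-16:00.

Elena, Finn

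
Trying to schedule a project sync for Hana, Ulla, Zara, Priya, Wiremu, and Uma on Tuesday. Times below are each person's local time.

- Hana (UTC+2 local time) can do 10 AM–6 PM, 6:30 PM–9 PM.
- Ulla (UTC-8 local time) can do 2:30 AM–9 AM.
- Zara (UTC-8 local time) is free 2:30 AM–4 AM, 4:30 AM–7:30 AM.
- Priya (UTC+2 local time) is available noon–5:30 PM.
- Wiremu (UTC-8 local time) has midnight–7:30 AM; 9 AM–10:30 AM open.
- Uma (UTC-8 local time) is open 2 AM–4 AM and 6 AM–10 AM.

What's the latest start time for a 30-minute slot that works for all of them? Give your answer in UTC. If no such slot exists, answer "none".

Hana in UTC: 08:00-16:00, 16:30-19:00 (subtract 2h to convert from UTC+2).
Ulla in UTC: 10:30-17:00 (add 8h to convert from UTC-8).
Zara in UTC: 10:30-12:00, 12:30-15:30 (add 8h to convert from UTC-8).
Priya in UTC: 10:00-15:30 (subtract 2h to convert from UTC+2).
Wiremu in UTC: 08:00-15:30, 17:00-18:30 (add 8h to convert from UTC-8).
Uma in UTC: 10:00-12:00, 14:00-18:00 (add 8h to convert from UTC-8).
Hana ∩ Ulla: 10:30-16:00, 16:30-17:00.
Hana ∩ Ulla ∩ Zara: 10:30-12:00, 12:30-15:30.
Hana ∩ Ulla ∩ Zara ∩ Priya: 10:30-12:00, 12:30-15:30.
Hana ∩ Ulla ∩ Zara ∩ Priya ∩ Wiremu: 10:30-12:00, 12:30-15:30.
Hana ∩ Ulla ∩ Zara ∩ Priya ∩ Wiremu ∩ Uma: 10:30-12:00, 14:00-15:30.
The last common window of at least 30 minutes is 14:00-15:30; a 30-minute meeting can start as late as 15:00 and still end by 15:30.

15:00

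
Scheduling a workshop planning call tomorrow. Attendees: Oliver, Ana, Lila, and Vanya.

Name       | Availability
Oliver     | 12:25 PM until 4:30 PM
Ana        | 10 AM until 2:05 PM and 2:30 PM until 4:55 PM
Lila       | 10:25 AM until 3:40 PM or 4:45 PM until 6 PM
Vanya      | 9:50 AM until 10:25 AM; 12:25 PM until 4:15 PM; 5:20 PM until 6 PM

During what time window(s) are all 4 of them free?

Oliver ∩ Ana: 12:25-14:05, 14:30-16:30.
Oliver ∩ Ana ∩ Lila: 12:25-14:05, 14:30-15:40.
Oliver ∩ Ana ∩ Lila ∩ Vanya: 12:25-14:05, 14:30-15:40.
Those are the intersection windows.

12:25-14:05, 14:30-15:40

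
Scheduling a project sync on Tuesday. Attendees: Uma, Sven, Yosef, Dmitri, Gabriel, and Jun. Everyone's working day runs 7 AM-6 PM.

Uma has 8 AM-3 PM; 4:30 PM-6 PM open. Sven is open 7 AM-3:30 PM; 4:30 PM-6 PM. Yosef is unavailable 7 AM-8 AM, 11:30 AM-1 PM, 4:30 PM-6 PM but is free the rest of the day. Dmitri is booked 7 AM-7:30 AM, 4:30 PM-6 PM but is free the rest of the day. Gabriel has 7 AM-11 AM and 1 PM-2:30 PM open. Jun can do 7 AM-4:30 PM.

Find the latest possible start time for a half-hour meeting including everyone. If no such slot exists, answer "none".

Uma free: 08:00-15:00, 16:30-18:00.
Sven free: 07:00-15:30, 16:30-18:00.
Yosef free: 08:00-11:30, 13:00-16:30 (invert busy blocks within the working day).
Dmitri free: 07:30-16:30 (invert busy blocks within the working day).
Gabriel free: 07:00-11:00, 13:00-14:30.
Jun free: 07:00-16:30.
Uma ∩ Sven: 08:00-15:00, 16:30-18:00.
Uma ∩ Sven ∩ Yosef: 08:00-11:30, 13:00-15:00.
Uma ∩ Sven ∩ Yosef ∩ Dmitri: 08:00-11:30, 13:00-15:00.
Uma ∩ Sven ∩ Yosef ∩ Dmitri ∩ Gabriel: 08:00-11:00, 13:00-14:30.
Uma ∩ Sven ∩ Yosef ∩ Dmitri ∩ Gabriel ∩ Jun: 08:00-11:00, 13:00-14:30.
The last common window of at least 30 minutes is 13:00-14:30; a 30-minute meeting can start as late as 14:00 and still end by 14:30.

14:00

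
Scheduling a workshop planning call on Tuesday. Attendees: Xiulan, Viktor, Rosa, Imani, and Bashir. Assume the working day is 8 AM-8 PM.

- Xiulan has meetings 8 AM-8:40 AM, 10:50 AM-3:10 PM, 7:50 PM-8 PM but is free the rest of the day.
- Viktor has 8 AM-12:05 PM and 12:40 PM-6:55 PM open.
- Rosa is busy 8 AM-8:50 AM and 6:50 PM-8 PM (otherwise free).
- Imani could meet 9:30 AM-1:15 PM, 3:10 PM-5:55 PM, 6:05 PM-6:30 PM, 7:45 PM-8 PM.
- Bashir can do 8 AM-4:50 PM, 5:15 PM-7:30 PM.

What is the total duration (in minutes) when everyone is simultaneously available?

Xiulan free: 08:40-10:50, 15:10-19:50 (invert busy blocks within the working day).
Viktor free: 08:00-12:05, 12:40-18:55.
Rosa free: 08:50-18:50 (invert busy blocks within the working day).
Imani free: 09:30-13:15, 15:10-17:55, 18:05-18:30, 19:45-20:00.
Bashir free: 08:00-16:50, 17:15-19:30.
Xiulan ∩ Viktor: 08:40-10:50, 15:10-18:55.
Xiulan ∩ Viktor ∩ Rosa: 08:50-10:50, 15:10-18:50.
Xiulan ∩ Viktor ∩ Rosa ∩ Imani: 09:30-10:50, 15:10-17:55, 18:05-18:30.
Xiulan ∩ Viktor ∩ Rosa ∩ Imani ∩ Bashir: 09:30-10:50, 15:10-16:50, 17:15-17:55, 18:05-18:30.
Summing the common windows: 80 + 100 + 40 + 25 = 245 minutes.

245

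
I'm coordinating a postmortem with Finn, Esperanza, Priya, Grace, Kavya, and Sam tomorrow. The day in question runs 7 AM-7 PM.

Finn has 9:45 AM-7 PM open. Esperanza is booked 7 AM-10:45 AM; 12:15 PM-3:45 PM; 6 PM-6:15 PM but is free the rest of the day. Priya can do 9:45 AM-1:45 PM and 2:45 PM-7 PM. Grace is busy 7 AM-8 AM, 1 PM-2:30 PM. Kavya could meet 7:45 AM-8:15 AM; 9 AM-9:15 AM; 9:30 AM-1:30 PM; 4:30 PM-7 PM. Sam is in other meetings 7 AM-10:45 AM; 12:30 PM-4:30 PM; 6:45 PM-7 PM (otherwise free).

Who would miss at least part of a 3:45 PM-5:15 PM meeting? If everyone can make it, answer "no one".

Kavya, Sam

Finn free: 09:45-19:00.
Esperanza free: 10:45-12:15, 15:45-18:00, 18:15-19:00 (invert busy blocks within the working day).
Priya free: 09:45-13:45, 14:45-19:00.
Grace free: 08:00-13:00, 14:30-19:00 (invert busy blocks within the working day).
Kavya free: 07:45-08:15, 09:00-09:15, 09:30-13:30, 16:30-19:00.
Sam free: 10:45-12:30, 16:30-18:45 (invert busy blocks within the working day).
Finn: free for 15:45-17:15. Esperanza: free for 15:45-17:15. Priya: free for 15:45-17:15. Grace: free for 15:45-17:15. Kavya: not fully free for 15:45-17:15. Sam: not fully free for 15:45-17:15.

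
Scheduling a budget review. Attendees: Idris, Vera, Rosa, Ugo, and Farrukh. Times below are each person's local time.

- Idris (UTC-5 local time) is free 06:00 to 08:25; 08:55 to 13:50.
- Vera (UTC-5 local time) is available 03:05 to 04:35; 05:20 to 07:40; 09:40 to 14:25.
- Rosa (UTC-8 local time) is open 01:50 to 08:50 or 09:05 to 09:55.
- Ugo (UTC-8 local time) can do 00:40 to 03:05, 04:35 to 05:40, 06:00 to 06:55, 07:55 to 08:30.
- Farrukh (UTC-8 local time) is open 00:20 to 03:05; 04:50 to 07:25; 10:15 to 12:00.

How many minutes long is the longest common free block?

15

Idris in UTC: 11:00-13:25, 13:55-18:50 (add 5h to convert from UTC-5).
Vera in UTC: 08:05-09:35, 10:20-12:40, 14:40-19:25 (add 5h to convert from UTC-5).
Rosa in UTC: 09:50-16:50, 17:05-17:55 (add 8h to convert from UTC-8).
Ugo in UTC: 08:40-11:05, 12:35-13:40, 14:00-14:55, 15:55-16:30 (add 8h to convert from UTC-8).
Farrukh in UTC: 08:20-11:05, 12:50-15:25, 18:15-20:00 (add 8h to convert from UTC-8).
Idris ∩ Vera: 11:00-12:40, 14:40-18:50.
Idris ∩ Vera ∩ Rosa: 11:00-12:40, 14:40-16:50, 17:05-17:55.
Idris ∩ Vera ∩ Rosa ∩ Ugo: 11:00-11:05, 12:35-12:40, 14:40-14:55, 15:55-16:30.
Idris ∩ Vera ∩ Rosa ∩ Ugo ∩ Farrukh: 11:00-11:05, 14:40-14:55.
So the common availability across everyone is 11:00-11:05, 14:40-14:55.
The longest is 14:40-14:55 at 15 minutes.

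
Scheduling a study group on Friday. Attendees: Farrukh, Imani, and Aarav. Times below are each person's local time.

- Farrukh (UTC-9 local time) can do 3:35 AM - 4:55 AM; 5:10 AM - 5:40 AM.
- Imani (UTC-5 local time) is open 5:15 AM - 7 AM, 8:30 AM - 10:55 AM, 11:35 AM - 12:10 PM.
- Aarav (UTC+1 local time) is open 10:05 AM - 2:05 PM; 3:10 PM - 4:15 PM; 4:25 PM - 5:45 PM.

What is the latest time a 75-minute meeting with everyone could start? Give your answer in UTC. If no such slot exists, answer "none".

none

Farrukh in UTC: 12:35-13:55, 14:10-14:40 (add 9h to convert from UTC-9).
Imani in UTC: 10:15-12:00, 13:30-15:55, 16:35-17:10 (add 5h to convert from UTC-5).
Aarav in UTC: 09:05-13:05, 14:10-15:15, 15:25-16:45 (subtract 1h to convert from UTC+1).
Farrukh ∩ Imani: 13:30-13:55, 14:10-14:40.
Farrukh ∩ Imani ∩ Aarav: 14:10-14:40.
No common window is at least 75 minutes long.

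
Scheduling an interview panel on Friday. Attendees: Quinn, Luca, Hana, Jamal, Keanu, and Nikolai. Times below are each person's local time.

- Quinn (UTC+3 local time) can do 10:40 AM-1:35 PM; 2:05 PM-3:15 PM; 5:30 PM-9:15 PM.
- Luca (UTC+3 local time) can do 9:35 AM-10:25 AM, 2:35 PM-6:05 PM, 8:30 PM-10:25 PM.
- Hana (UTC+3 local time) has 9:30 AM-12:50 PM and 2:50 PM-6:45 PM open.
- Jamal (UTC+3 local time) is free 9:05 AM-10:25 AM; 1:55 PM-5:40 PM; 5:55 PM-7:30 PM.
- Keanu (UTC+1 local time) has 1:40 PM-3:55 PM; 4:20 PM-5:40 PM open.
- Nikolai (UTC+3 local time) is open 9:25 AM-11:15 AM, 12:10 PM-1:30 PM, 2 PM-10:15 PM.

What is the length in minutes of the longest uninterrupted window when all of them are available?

Quinn in UTC: 07:40-10:35, 11:05-12:15, 14:30-18:15 (subtract 3h to convert from UTC+3).
Luca in UTC: 06:35-07:25, 11:35-15:05, 17:30-19:25 (subtract 3h to convert from UTC+3).
Hana in UTC: 06:30-09:50, 11:50-15:45 (subtract 3h to convert from UTC+3).
Jamal in UTC: 06:05-07:25, 10:55-14:40, 14:55-16:30 (subtract 3h to convert from UTC+3).
Keanu in UTC: 12:40-14:55, 15:20-16:40 (subtract 1h to convert from UTC+1).
Nikolai in UTC: 06:25-08:15, 09:10-10:30, 11:00-19:15 (subtract 3h to convert from UTC+3).
Quinn ∩ Luca: 11:35-12:15, 14:30-15:05, 17:30-18:15.
Quinn ∩ Luca ∩ Hana: 11:50-12:15, 14:30-15:05.
Quinn ∩ Luca ∩ Hana ∩ Jamal: 11:50-12:15, 14:30-14:40, 14:55-15:05.
Quinn ∩ Luca ∩ Hana ∩ Jamal ∩ Keanu: 14:30-14:40.
Quinn ∩ Luca ∩ Hana ∩ Jamal ∩ Keanu ∩ Nikolai: 14:30-14:40.
The longest is 14:30-14:40 at 10 minutes.

10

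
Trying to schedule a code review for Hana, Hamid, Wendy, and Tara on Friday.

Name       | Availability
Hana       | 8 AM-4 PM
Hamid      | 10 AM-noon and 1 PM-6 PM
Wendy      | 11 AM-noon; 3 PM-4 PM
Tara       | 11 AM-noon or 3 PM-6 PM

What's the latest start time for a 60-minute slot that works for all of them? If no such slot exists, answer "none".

15:00

Hana ∩ Hamid: 10:00-12:00, 13:00-16:00.
Hana ∩ Hamid ∩ Wendy: 11:00-12:00, 15:00-16:00.
Hana ∩ Hamid ∩ Wendy ∩ Tara: 11:00-12:00, 15:00-16:00.
The last common window of at least 60 minutes is 15:00-16:00; a 60-minute meeting can start as late as 15:00 and still end by 16:00.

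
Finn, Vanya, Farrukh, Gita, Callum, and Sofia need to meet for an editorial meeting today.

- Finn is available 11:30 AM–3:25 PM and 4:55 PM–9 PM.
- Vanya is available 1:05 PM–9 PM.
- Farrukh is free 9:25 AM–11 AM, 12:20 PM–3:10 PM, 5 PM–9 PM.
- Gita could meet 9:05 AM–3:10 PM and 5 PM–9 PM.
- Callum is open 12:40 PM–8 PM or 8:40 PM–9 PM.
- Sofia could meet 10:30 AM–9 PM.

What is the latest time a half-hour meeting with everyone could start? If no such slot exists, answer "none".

19:30

Finn ∩ Vanya: 13:05-15:25, 16:55-21:00.
Finn ∩ Vanya ∩ Farrukh: 13:05-15:10, 17:00-21:00.
Finn ∩ Vanya ∩ Farrukh ∩ Gita: 13:05-15:10, 17:00-21:00.
Finn ∩ Vanya ∩ Farrukh ∩ Gita ∩ Callum: 13:05-15:10, 17:00-20:00, 20:40-21:00.
Finn ∩ Vanya ∩ Farrukh ∩ Gita ∩ Callum ∩ Sofia: 13:05-15:10, 17:00-20:00, 20:40-21:00.
The last common window of at least 30 minutes is 17:00-20:00; a 30-minute meeting can start as late as 19:30 and still end by 20:00.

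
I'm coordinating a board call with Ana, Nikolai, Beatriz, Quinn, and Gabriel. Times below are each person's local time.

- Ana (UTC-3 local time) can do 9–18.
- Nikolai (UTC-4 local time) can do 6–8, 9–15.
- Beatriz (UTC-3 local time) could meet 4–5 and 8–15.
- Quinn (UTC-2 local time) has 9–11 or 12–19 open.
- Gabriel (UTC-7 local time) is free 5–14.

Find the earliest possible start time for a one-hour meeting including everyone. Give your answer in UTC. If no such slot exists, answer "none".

14:00

Ana in UTC: 12:00-21:00 (add 3h to convert from UTC-3).
Nikolai in UTC: 10:00-12:00, 13:00-19:00 (add 4h to convert from UTC-4).
Beatriz in UTC: 07:00-08:00, 11:00-18:00 (add 3h to convert from UTC-3).
Quinn in UTC: 11:00-13:00, 14:00-21:00 (add 2h to convert from UTC-2).
Gabriel in UTC: 12:00-21:00 (add 7h to convert from UTC-7).
Ana ∩ Nikolai: 13:00-19:00.
Ana ∩ Nikolai ∩ Beatriz: 13:00-18:00.
Ana ∩ Nikolai ∩ Beatriz ∩ Quinn: 14:00-18:00.
Ana ∩ Nikolai ∩ Beatriz ∩ Quinn ∩ Gabriel: 14:00-18:00.
Those are the intersection windows.
The first common window of at least 60 minutes is 14:00-18:00, so the earliest start is 14:00.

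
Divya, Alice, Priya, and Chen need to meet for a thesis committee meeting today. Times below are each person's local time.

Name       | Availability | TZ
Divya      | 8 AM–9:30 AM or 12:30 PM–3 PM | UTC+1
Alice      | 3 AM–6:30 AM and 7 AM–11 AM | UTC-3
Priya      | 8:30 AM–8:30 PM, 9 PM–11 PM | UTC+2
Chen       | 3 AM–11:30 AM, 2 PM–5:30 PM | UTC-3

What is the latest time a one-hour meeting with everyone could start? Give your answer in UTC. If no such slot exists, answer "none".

13:00

Divya in UTC: 07:00-08:30, 11:30-14:00 (subtract 1h to convert from UTC+1).
Alice in UTC: 06:00-09:30, 10:00-14:00 (add 3h to convert from UTC-3).
Priya in UTC: 06:30-18:30, 19:00-21:00 (subtract 2h to convert from UTC+2).
Chen in UTC: 06:00-14:30, 17:00-20:30 (add 3h to convert from UTC-3).
Divya ∩ Alice: 07:00-08:30, 11:30-14:00.
Divya ∩ Alice ∩ Priya: 07:00-08:30, 11:30-14:00.
Divya ∩ Alice ∩ Priya ∩ Chen: 07:00-08:30, 11:30-14:00.
Those are the intersection windows.
The last common window of at least 60 minutes is 11:30-14:00; a 60-minute meeting can start as late as 13:00 and still end by 14:00.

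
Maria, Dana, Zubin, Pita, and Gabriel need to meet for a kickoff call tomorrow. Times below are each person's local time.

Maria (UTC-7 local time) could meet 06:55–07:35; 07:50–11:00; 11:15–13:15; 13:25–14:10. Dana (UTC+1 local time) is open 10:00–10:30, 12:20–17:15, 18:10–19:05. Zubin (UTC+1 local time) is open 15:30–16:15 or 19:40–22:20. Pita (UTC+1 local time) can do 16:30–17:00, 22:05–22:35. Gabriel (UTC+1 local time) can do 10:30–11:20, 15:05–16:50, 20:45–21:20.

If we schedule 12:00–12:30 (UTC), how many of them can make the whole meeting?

1

Maria in UTC: 13:55-14:35, 14:50-18:00, 18:15-20:15, 20:25-21:10 (add 7h to convert from UTC-7).
Dana in UTC: 09:00-09:30, 11:20-16:15, 17:10-18:05 (subtract 1h to convert from UTC+1).
Zubin in UTC: 14:30-15:15, 18:40-21:20 (subtract 1h to convert from UTC+1).
Pita in UTC: 15:30-16:00, 21:05-21:35 (subtract 1h to convert from UTC+1).
Gabriel in UTC: 09:30-10:20, 14:05-15:50, 19:45-20:20 (subtract 1h to convert from UTC+1).
Dana can make the full 12:00-12:30 slot — that's 1.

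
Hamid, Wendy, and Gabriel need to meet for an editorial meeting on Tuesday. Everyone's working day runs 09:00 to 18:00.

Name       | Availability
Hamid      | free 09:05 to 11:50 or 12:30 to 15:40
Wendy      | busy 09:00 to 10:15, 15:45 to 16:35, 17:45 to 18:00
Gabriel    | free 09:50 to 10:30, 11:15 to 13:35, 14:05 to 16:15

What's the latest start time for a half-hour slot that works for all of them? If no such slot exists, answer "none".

15:10

Hamid free: 09:05-11:50, 12:30-15:40.
Wendy free: 10:15-15:45, 16:35-17:45 (invert busy blocks within the working day).
Gabriel free: 09:50-10:30, 11:15-13:35, 14:05-16:15.
Hamid ∩ Wendy: 10:15-11:50, 12:30-15:40.
Hamid ∩ Wendy ∩ Gabriel: 10:15-10:30, 11:15-11:50, 12:30-13:35, 14:05-15:40.
Those are the intersection windows.
The last common window of at least 30 minutes is 14:05-15:40; a 30-minute meeting can start as late as 15:10 and still end by 15:40.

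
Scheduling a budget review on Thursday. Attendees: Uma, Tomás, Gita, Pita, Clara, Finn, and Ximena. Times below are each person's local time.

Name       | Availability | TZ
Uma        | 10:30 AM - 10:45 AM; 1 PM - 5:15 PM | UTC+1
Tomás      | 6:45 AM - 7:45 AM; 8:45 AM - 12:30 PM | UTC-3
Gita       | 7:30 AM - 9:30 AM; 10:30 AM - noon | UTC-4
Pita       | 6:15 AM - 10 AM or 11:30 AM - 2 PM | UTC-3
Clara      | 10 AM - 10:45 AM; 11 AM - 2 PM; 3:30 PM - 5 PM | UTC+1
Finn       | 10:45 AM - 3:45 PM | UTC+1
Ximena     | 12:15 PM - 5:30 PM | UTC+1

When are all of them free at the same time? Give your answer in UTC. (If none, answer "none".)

Uma in UTC: 09:30-09:45, 12:00-16:15 (subtract 1h to convert from UTC+1).
Tomás in UTC: 09:45-10:45, 11:45-15:30 (add 3h to convert from UTC-3).
Gita in UTC: 11:30-13:30, 14:30-16:00 (add 4h to convert from UTC-4).
Pita in UTC: 09:15-13:00, 14:30-17:00 (add 3h to convert from UTC-3).
Clara in UTC: 09:00-09:45, 10:00-13:00, 14:30-16:00 (subtract 1h to convert from UTC+1).
Finn in UTC: 09:45-14:45 (subtract 1h to convert from UTC+1).
Ximena in UTC: 11:15-16:30 (subtract 1h to convert from UTC+1).
Uma ∩ Tomás: 12:00-15:30.
Uma ∩ Tomás ∩ Gita: 12:00-13:30, 14:30-15:30.
Uma ∩ Tomás ∩ Gita ∩ Pita: 12:00-13:00, 14:30-15:30.
Uma ∩ Tomás ∩ Gita ∩ Pita ∩ Clara: 12:00-13:00, 14:30-15:30.
Uma ∩ Tomás ∩ Gita ∩ Pita ∩ Clara ∩ Finn: 12:00-13:00, 14:30-14:45.
Uma ∩ Tomás ∩ Gita ∩ Pita ∩ Clara ∩ Finn ∩ Ximena: 12:00-13:00, 14:30-14:45.
Those are the intersection windows.

12:00-13:00, 14:30-14:45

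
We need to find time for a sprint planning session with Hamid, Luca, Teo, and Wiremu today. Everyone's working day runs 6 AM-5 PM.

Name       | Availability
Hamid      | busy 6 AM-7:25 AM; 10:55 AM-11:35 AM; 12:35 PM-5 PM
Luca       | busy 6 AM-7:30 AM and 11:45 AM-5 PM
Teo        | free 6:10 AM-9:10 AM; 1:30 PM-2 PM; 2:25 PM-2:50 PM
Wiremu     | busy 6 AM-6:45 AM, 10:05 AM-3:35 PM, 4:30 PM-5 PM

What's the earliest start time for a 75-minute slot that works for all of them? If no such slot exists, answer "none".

Hamid free: 07:25-10:55, 11:35-12:35 (invert busy blocks within the working day).
Luca free: 07:30-11:45 (invert busy blocks within the working day).
Teo free: 06:10-09:10, 13:30-14:00, 14:25-14:50.
Wiremu free: 06:45-10:05, 15:35-16:30 (invert busy blocks within the working day).
Hamid ∩ Luca: 07:30-10:55, 11:35-11:45.
Hamid ∩ Luca ∩ Teo: 07:30-09:10.
Hamid ∩ Luca ∩ Teo ∩ Wiremu: 07:30-09:10.
The first common window of at least 75 minutes is 07:30-09:10, so the earliest start is 07:30.

07:30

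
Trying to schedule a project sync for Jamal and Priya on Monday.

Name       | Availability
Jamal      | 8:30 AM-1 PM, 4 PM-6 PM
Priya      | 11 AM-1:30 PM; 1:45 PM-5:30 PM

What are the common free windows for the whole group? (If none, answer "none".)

11:00-13:00, 16:00-17:30

Jamal ∩ Priya: 11:00-13:00, 16:00-17:30.
Those are the intersection windows.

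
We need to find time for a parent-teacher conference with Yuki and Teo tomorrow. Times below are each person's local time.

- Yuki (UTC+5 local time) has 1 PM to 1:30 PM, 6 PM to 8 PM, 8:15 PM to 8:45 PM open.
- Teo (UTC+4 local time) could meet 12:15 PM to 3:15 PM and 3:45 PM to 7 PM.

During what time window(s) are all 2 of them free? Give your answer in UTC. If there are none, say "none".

08:15-08:30, 13:00-15:00

Yuki in UTC: 08:00-08:30, 13:00-15:00, 15:15-15:45 (subtract 5h to convert from UTC+5).
Teo in UTC: 08:15-11:15, 11:45-15:00 (subtract 4h to convert from UTC+4).
Yuki ∩ Teo: 08:15-08:30, 13:00-15:00.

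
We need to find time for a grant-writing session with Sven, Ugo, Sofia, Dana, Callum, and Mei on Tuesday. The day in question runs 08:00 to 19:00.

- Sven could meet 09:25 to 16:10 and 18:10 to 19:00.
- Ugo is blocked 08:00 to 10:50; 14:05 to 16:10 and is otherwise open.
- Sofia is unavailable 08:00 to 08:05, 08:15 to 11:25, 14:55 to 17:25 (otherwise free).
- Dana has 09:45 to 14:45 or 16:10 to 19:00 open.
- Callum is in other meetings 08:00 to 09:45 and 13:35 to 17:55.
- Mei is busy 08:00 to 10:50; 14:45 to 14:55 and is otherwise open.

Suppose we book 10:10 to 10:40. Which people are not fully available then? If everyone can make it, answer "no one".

Mei, Sofia, Ugo

Sven free: 09:25-16:10, 18:10-19:00.
Ugo free: 10:50-14:05, 16:10-19:00 (invert busy blocks within the working day).
Sofia free: 08:05-08:15, 11:25-14:55, 17:25-19:00 (invert busy blocks within the working day).
Dana free: 09:45-14:45, 16:10-19:00.
Callum free: 09:45-13:35, 17:55-19:00 (invert busy blocks within the working day).
Mei free: 10:50-14:45, 14:55-19:00 (invert busy blocks within the working day).
Sven: free for 10:10-10:40. Ugo: not fully free for 10:10-10:40. Sofia: not fully free for 10:10-10:40. Dana: free for 10:10-10:40. Callum: free for 10:10-10:40. Mei: not fully free for 10:10-10:40.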